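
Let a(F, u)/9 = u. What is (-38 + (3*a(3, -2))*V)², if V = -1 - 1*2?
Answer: 15376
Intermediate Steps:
V = -3 (V = -1 - 2 = -3)
a(F, u) = 9*u
(-38 + (3*a(3, -2))*V)² = (-38 + (3*(9*(-2)))*(-3))² = (-38 + (3*(-18))*(-3))² = (-38 - 54*(-3))² = (-38 + 162)² = 124² = 15376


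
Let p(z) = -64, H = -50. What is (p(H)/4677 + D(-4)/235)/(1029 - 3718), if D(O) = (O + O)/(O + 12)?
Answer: 19717/2955466455 ≈ 6.6714e-6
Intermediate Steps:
D(O) = 2*O/(12 + O) (D(O) = (2*O)/(12 + O) = 2*O/(12 + O))
(p(H)/4677 + D(-4)/235)/(1029 - 3718) = (-64/4677 + (2*(-4)/(12 - 4))/235)/(1029 - 3718) = (-64*1/4677 + (2*(-4)/8)*(1/235))/(-2689) = (-64/4677 + (2*(-4)*(⅛))*(1/235))*(-1/2689) = (-64/4677 - 1*1/235)*(-1/2689) = (-64/4677 - 1/235)*(-1/2689) = -19717/1099095*(-1/2689) = 19717/2955466455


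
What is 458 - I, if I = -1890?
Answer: 2348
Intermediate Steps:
458 - I = 458 - 1*(-1890) = 458 + 1890 = 2348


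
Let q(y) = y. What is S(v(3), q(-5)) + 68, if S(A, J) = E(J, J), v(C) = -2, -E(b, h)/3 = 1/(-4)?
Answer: 275/4 ≈ 68.750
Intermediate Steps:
E(b, h) = ¾ (E(b, h) = -3/(-4) = -3*(-¼) = ¾)
S(A, J) = ¾
S(v(3), q(-5)) + 68 = ¾ + 68 = 275/4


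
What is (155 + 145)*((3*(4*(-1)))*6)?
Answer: -21600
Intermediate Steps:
(155 + 145)*((3*(4*(-1)))*6) = 300*((3*(-4))*6) = 300*(-12*6) = 300*(-72) = -21600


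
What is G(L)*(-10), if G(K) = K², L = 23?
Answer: -5290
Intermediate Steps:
G(L)*(-10) = 23²*(-10) = 529*(-10) = -5290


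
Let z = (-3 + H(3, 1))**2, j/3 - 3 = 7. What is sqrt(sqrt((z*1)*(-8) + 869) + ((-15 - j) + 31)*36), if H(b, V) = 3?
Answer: sqrt(-504 + sqrt(869)) ≈ 21.784*I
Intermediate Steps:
j = 30 (j = 9 + 3*7 = 9 + 21 = 30)
z = 0 (z = (-3 + 3)**2 = 0**2 = 0)
sqrt(sqrt((z*1)*(-8) + 869) + ((-15 - j) + 31)*36) = sqrt(sqrt((0*1)*(-8) + 869) + ((-15 - 1*30) + 31)*36) = sqrt(sqrt(0*(-8) + 869) + ((-15 - 30) + 31)*36) = sqrt(sqrt(0 + 869) + (-45 + 31)*36) = sqrt(sqrt(869) - 14*36) = sqrt(sqrt(869) - 504) = sqrt(-504 + sqrt(869))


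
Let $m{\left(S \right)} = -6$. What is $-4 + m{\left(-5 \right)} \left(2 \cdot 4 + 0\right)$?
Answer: $-52$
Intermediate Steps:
$-4 + m{\left(-5 \right)} \left(2 \cdot 4 + 0\right) = -4 - 6 \left(2 \cdot 4 + 0\right) = -4 - 6 \left(8 + 0\right) = -4 - 48 = -52$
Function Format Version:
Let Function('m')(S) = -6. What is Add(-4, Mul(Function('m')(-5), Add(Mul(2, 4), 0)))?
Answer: -52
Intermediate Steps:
Add(-4, Mul(Function('m')(-5), Add(Mul(2, 4), 0))) = Add(-4, Mul(-6, Add(Mul(2, 4), 0))) = Add(-4, Mul(-6, Add(8, 0))) = Add(-4, Mul(-6, 8)) = Add(-4, -48) = -52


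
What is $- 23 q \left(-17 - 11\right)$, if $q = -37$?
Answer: $-23828$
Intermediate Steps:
$- 23 q \left(-17 - 11\right) = \left(-23\right) \left(-37\right) \left(-17 - 11\right) = 851 \left(-28\right) = -23828$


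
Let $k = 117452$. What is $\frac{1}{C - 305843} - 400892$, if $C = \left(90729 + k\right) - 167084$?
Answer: $- \frac{106134553433}{264746} \approx -4.0089 \cdot 10^{5}$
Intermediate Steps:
$C = 41097$ ($C = \left(90729 + 117452\right) - 167084 = 208181 - 167084 = 41097$)
$\frac{1}{C - 305843} - 400892 = \frac{1}{41097 - 305843} - 400892 = \frac{1}{-264746} - 400892 = - \frac{1}{264746} - 400892 = - \frac{106134553433}{264746}$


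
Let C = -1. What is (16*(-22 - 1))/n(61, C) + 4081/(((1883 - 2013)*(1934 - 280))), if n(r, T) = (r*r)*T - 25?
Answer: 31919967/402732460 ≈ 0.079258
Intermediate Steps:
n(r, T) = -25 + T*r² (n(r, T) = r²*T - 25 = T*r² - 25 = -25 + T*r²)
(16*(-22 - 1))/n(61, C) + 4081/(((1883 - 2013)*(1934 - 280))) = (16*(-22 - 1))/(-25 - 1*61²) + 4081/(((1883 - 2013)*(1934 - 280))) = (16*(-23))/(-25 - 1*3721) + 4081/((-130*1654)) = -368/(-25 - 3721) + 4081/(-215020) = -368/(-3746) + 4081*(-1/215020) = -368*(-1/3746) - 4081/215020 = 184/1873 - 4081/215020 = 31919967/402732460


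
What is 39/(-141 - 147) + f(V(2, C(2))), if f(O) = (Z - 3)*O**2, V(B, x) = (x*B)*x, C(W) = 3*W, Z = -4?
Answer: -3483661/96 ≈ -36288.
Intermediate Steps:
V(B, x) = B*x**2 (V(B, x) = (B*x)*x = B*x**2)
f(O) = -7*O**2 (f(O) = (-4 - 3)*O**2 = -7*O**2)
39/(-141 - 147) + f(V(2, C(2))) = 39/(-141 - 147) - 7*(2*(3*2)**2)**2 = 39/(-288) - 7*(2*6**2)**2 = 39*(-1/288) - 7*(2*36)**2 = -13/96 - 7*72**2 = -13/96 - 7*5184 = -13/96 - 36288 = -3483661/96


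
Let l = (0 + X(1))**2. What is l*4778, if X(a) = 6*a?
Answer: 172008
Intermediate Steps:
l = 36 (l = (0 + 6*1)**2 = (0 + 6)**2 = 6**2 = 36)
l*4778 = 36*4778 = 172008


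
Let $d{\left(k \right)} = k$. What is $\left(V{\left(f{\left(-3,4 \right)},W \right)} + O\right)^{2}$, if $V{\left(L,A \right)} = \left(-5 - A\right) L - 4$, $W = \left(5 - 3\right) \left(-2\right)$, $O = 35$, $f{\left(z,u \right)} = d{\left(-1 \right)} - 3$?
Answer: $1225$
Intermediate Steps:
$f{\left(z,u \right)} = -4$ ($f{\left(z,u \right)} = -1 - 3 = -4$)
$W = -4$ ($W = 2 \left(-2\right) = -4$)
$V{\left(L,A \right)} = -4 + L \left(-5 - A\right)$ ($V{\left(L,A \right)} = L \left(-5 - A\right) - 4 = -4 + L \left(-5 - A\right)$)
$\left(V{\left(f{\left(-3,4 \right)},W \right)} + O\right)^{2} = \left(\left(-4 - -20 - \left(-4\right) \left(-4\right)\right) + 35\right)^{2} = \left(\left(-4 + 20 - 16\right) + 35\right)^{2} = \left(0 + 35\right)^{2} = 35^{2} = 1225$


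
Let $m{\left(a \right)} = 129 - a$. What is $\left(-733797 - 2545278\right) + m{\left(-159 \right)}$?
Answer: $-3278787$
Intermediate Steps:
$\left(-733797 - 2545278\right) + m{\left(-159 \right)} = \left(-733797 - 2545278\right) + \left(129 - -159\right) = \left(-733797 - 2545278\right) + \left(129 + 159\right) = \left(-733797 - 2545278\right) + 288 = -3279075 + 288 = -3278787$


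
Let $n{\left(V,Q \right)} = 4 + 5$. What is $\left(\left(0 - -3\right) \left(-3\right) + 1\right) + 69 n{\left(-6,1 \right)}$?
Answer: $613$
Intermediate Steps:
$n{\left(V,Q \right)} = 9$
$\left(\left(0 - -3\right) \left(-3\right) + 1\right) + 69 n{\left(-6,1 \right)} = \left(\left(0 - -3\right) \left(-3\right) + 1\right) + 69 \cdot 9 = \left(\left(0 + 3\right) \left(-3\right) + 1\right) + 621 = \left(3 \left(-3\right) + 1\right) + 621 = \left(-9 + 1\right) + 621 = -8 + 621 = 613$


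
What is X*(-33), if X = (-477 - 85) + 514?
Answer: 1584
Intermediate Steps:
X = -48 (X = -562 + 514 = -48)
X*(-33) = -48*(-33) = 1584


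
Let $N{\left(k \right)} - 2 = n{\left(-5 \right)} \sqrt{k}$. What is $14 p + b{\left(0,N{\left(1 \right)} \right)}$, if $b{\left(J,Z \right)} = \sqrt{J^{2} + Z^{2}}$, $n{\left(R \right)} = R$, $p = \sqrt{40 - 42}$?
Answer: $3 + 14 i \sqrt{2} \approx 3.0 + 19.799 i$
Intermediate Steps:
$p = i \sqrt{2}$ ($p = \sqrt{-2} = i \sqrt{2} \approx 1.4142 i$)
$N{\left(k \right)} = 2 - 5 \sqrt{k}$
$14 p + b{\left(0,N{\left(1 \right)} \right)} = 14 i \sqrt{2} + \sqrt{0^{2} + \left(2 - 5 \sqrt{1}\right)^{2}} = 14 i \sqrt{2} + \sqrt{0 + \left(2 - 5\right)^{2}} = 14 i \sqrt{2} + \sqrt{0 + \left(-3\right)^{2}} = 14 i \sqrt{2} + \sqrt{0 + 9} = 14 i \sqrt{2} + \sqrt{9} = 14 i \sqrt{2} + 3 = 3 + 14 i \sqrt{2}$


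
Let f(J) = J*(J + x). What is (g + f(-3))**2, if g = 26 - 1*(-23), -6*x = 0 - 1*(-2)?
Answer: 3481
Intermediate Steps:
x = -1/3 (x = -(0 - 1*(-2))/6 = -(0 + 2)/6 = -1/6*2 = -1/3 ≈ -0.33333)
f(J) = J*(-1/3 + J) (f(J) = J*(J - 1/3) = J*(-1/3 + J))
g = 49 (g = 26 + 23 = 49)
(g + f(-3))**2 = (49 - 3*(-1/3 - 3))**2 = (49 - 3*(-10/3))**2 = (49 + 10)**2 = 59**2 = 3481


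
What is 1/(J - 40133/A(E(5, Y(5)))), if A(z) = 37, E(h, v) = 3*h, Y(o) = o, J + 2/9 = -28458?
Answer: -333/9837785 ≈ -3.3849e-5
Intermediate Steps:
J = -256124/9 (J = -2/9 - 28458 = -256124/9 ≈ -28458.)
1/(J - 40133/A(E(5, Y(5)))) = 1/(-256124/9 - 40133/37) = 1/(-9837785/333) = -333/9837785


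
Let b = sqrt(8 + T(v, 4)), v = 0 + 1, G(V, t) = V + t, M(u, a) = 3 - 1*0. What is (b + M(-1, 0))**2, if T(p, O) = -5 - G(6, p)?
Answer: 5 + 12*I ≈ 5.0 + 12.0*I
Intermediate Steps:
M(u, a) = 3 (M(u, a) = 3 + 0 = 3)
v = 1
T(p, O) = -11 - p (T(p, O) = -5 - (6 + p) = -5 + (-6 - p) = -11 - p)
b = 2*I (b = sqrt(8 + (-11 - 1*1)) = sqrt(8 + (-11 - 1)) = sqrt(8 - 12) = sqrt(-4) = 2*I ≈ 2.0*I)
(b + M(-1, 0))**2 = (2*I + 3)**2 = (3 + 2*I)**2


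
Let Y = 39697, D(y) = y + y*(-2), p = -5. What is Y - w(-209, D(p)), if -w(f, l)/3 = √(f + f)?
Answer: 39697 + 3*I*√418 ≈ 39697.0 + 61.335*I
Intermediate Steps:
D(y) = -y (D(y) = y - 2*y = -y)
w(f, l) = -3*√2*√f (w(f, l) = -3*√(f + f) = -3*√2*√f)
Y - w(-209, D(p)) = 39697 - (-3)*√2*√(-209) = 39697 - (-3)*√2*I*√209 = 39697 - (-3)*I*√418 = 39697 + 3*I*√418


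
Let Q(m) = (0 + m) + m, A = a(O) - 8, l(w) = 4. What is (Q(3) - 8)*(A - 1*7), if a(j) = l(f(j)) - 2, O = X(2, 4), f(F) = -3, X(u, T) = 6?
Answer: 26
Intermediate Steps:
O = 6
a(j) = 2 (a(j) = 4 - 2 = 2)
A = -6 (A = 2 - 8 = -6)
Q(m) = 2*m (Q(m) = m + m = 2*m)
(Q(3) - 8)*(A - 1*7) = (2*3 - 8)*(-6 - 1*7) = (6 - 8)*(-6 - 7) = -2*(-13) = 26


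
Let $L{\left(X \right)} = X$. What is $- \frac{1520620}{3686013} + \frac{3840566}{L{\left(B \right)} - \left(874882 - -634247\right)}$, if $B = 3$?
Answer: $- \frac{2741863896913}{927109675773} \approx -2.9574$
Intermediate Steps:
$- \frac{1520620}{3686013} + \frac{3840566}{L{\left(B \right)} - \left(874882 - -634247\right)} = - \frac{1520620}{3686013} + \frac{3840566}{3 - \left(874882 - -634247\right)} = \left(-1520620\right) \frac{1}{3686013} + \frac{3840566}{3 - \left(874882 + 634247\right)} = - \frac{1520620}{3686013} + \frac{3840566}{3 - 1509129} = - \frac{1520620}{3686013} + \frac{3840566}{-1509126} = - \frac{1520620}{3686013} + 3840566 \left(- \frac{1}{1509126}\right) = - \frac{1520620}{3686013} - \frac{1920283}{754563} = - \frac{2741863896913}{927109675773}$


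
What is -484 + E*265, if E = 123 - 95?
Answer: 6936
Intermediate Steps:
E = 28
-484 + E*265 = -484 + 28*265 = -484 + 7420 = 6936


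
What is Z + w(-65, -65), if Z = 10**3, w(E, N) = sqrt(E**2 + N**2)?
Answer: 1000 + 65*sqrt(2) ≈ 1091.9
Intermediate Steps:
Z = 1000
Z + w(-65, -65) = 1000 + sqrt((-65)**2 + (-65)**2) = 1000 + sqrt(4225 + 4225) = 1000 + sqrt(8450) = 1000 + 65*sqrt(2)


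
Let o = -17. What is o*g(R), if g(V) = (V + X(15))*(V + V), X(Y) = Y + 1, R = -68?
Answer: -120224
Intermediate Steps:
X(Y) = 1 + Y
g(V) = 2*V*(16 + V) (g(V) = (V + (1 + 15))*(V + V) = (V + 16)*(2*V) = (16 + V)*(2*V) = 2*V*(16 + V))
o*g(R) = -34*(-68)*(16 - 68) = -34*(-68)*(-52) = -17*7072 = -120224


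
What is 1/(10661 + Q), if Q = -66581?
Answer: -1/55920 ≈ -1.7883e-5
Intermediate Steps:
1/(10661 + Q) = 1/(10661 - 66581) = 1/(-55920) = -1/55920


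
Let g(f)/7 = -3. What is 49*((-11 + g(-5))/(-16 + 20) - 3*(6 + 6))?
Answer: -2156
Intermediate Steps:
g(f) = -21 (g(f) = 7*(-3) = -21)
49*((-11 + g(-5))/(-16 + 20) - 3*(6 + 6)) = 49*((-11 - 21)/(-16 + 20) - 3*(6 + 6)) = 49*(-32/4 - 3*12) = 49*(-32*¼ - 36) = 49*(-8 - 36) = 49*(-44) = -2156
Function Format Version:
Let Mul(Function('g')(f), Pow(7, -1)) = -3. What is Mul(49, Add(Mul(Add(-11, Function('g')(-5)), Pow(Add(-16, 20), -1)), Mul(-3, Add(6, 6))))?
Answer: -2156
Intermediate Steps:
Function('g')(f) = -21 (Function('g')(f) = Mul(7, -3) = -21)
Mul(49, Add(Mul(Add(-11, Function('g')(-5)), Pow(Add(-16, 20), -1)), Mul(-3, Add(6, 6)))) = Mul(49, Add(Mul(Add(-11, -21), Pow(Add(-16, 20), -1)), Mul(-3, Add(6, 6)))) = Mul(49, Add(Mul(-32, Pow(4, -1)), Mul(-3, 12))) = Mul(49, Add(Mul(-32, Rational(1, 4)), -36)) = Mul(49, Add(-8, -36)) = Mul(49, -44) = -2156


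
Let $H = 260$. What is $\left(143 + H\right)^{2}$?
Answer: $162409$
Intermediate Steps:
$\left(143 + H\right)^{2} = \left(143 + 260\right)^{2} = 403^{2} = 162409$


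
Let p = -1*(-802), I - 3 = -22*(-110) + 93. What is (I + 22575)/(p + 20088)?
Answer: 25091/20890 ≈ 1.2011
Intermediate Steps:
I = 2516 (I = 3 + (-22*(-110) + 93) = 3 + (2420 + 93) = 3 + 2513 = 2516)
p = 802
(I + 22575)/(p + 20088) = (2516 + 22575)/(802 + 20088) = 25091/20890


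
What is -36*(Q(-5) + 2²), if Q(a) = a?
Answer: 36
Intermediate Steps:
-36*(Q(-5) + 2²) = -36*(-5 + 2²) = -36*(-5 + 4) = -36*(-1) = 36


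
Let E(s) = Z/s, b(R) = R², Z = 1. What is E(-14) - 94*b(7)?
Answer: -64485/14 ≈ -4606.1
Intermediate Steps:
E(s) = 1/s
E(-14) - 94*b(7) = 1/(-14) - 94*7² = -1/14 - 94*49 = -1/14 - 4606 = -64485/14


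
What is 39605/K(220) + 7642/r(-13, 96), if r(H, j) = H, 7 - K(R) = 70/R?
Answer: 10203656/1911 ≈ 5339.4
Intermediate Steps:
K(R) = 7 - 70/R
39605/K(220) + 7642/r(-13, 96) = 39605/(7 - 70/220) + 7642/(-13) = 39605/(7 - 70*1/220) + 7642*(-1/13) = 39605/(7 - 7/22) - 7642/13 = 39605/(147/22) - 7642/13 = 39605*(22/147) - 7642/13 = 871310/147 - 7642/13 = 10203656/1911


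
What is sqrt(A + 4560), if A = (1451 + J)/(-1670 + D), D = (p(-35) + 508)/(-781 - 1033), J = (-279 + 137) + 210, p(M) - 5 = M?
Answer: sqrt(10463157862511003)/1514929 ≈ 67.521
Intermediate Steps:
p(M) = 5 + M
J = 68 (J = -142 + 210 = 68)
D = -239/907 (D = ((5 - 35) + 508)/(-781 - 1033) = (-30 + 508)/(-1814) = 478*(-1/1814) = -239/907 ≈ -0.26351)
A = -1377733/1514929 (A = (1451 + 68)/(-1670 - 239/907) = 1519/(-1514929/907) = 1519*(-907/1514929) = -1377733/1514929 ≈ -0.90944)
sqrt(A + 4560) = sqrt(-1377733/1514929 + 4560) = sqrt(6906698507/1514929) = sqrt(10463157862511003)/1514929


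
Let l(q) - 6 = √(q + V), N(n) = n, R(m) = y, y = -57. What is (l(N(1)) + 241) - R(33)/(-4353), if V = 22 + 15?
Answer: 358378/1451 + √38 ≈ 253.15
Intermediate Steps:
R(m) = -57
V = 37
l(q) = 6 + √(37 + q) (l(q) = 6 + √(q + 37) = 6 + √(37 + q))
(l(N(1)) + 241) - R(33)/(-4353) = ((6 + √(37 + 1)) + 241) - (-57)/(-4353) = ((6 + √38) + 241) - (-57)*(-1)/4353 = (247 + √38) - 1*19/1451 = (247 + √38) - 19/1451 = 358378/1451 + √38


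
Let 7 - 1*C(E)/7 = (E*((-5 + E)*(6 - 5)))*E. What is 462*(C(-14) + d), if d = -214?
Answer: 11967186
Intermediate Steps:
C(E) = 49 - 7*E²*(-5 + E) (C(E) = 49 - 7*E*((-5 + E)*(6 - 5))*E = 49 - 7*E*((-5 + E)*1)*E = 49 - 7*E*(-5 + E)*E = 49 - 7*E²*(-5 + E))
462*(C(-14) + d) = 462*((49 - 7*(-14)³ + 35*(-14)²) - 214) = 462*((49 - 7*(-2744) + 35*196) - 214) = 462*((49 + 19208 + 6860) - 214) = 462*(26117 - 214) = 462*25903 = 11967186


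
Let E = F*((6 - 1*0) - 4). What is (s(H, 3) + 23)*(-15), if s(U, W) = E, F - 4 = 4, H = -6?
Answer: -585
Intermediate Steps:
F = 8 (F = 4 + 4 = 8)
E = 16 (E = 8*((6 - 1*0) - 4) = 8*((6 + 0) - 4) = 8*(6 - 4) = 8*2 = 16)
s(U, W) = 16
(s(H, 3) + 23)*(-15) = (16 + 23)*(-15) = 39*(-15) = -585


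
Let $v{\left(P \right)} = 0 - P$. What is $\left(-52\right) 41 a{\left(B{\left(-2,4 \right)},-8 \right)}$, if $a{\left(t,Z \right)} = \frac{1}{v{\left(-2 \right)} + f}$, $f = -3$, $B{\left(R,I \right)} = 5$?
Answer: $2132$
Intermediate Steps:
$v{\left(P \right)} = - P$
$a{\left(t,Z \right)} = -1$ ($a{\left(t,Z \right)} = \frac{1}{\left(-1\right) \left(-2\right) - 3} = \frac{1}{2 - 3} = \frac{1}{-1} = -1$)
$\left(-52\right) 41 a{\left(B{\left(-2,4 \right)},-8 \right)} = \left(-52\right) 41 \left(-1\right) = \left(-2132\right) \left(-1\right) = 2132$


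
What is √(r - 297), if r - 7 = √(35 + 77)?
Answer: √(-290 + 4*√7) ≈ 16.716*I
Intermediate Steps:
r = 7 + 4*√7 (r = 7 + √(35 + 77) = 7 + √112 = 7 + 4*√7 ≈ 17.583)
√(r - 297) = √((7 + 4*√7) - 297) = √(-290 + 4*√7)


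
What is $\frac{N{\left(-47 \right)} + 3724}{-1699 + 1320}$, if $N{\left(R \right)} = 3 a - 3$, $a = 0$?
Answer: $- \frac{3721}{379} \approx -9.8179$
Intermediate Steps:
$N{\left(R \right)} = -3$ ($N{\left(R \right)} = 3 \cdot 0 - 3 = 0 - 3 = -3$)
$\frac{N{\left(-47 \right)} + 3724}{-1699 + 1320} = \frac{-3 + 3724}{-1699 + 1320} = \frac{3721}{-379} = 3721 \left(- \frac{1}{379}\right) = - \frac{3721}{379}$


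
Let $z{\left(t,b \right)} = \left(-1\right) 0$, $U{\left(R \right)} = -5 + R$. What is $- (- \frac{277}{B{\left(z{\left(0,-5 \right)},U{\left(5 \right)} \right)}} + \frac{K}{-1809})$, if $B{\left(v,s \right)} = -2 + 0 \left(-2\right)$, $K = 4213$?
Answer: $- \frac{492667}{3618} \approx -136.17$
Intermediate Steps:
$z{\left(t,b \right)} = 0$
$B{\left(v,s \right)} = -2$ ($B{\left(v,s \right)} = -2 + 0 = -2$)
$- (- \frac{277}{B{\left(z{\left(0,-5 \right)},U{\left(5 \right)} \right)}} + \frac{K}{-1809}) = - (- \frac{277}{-2} + \frac{4213}{-1809}) = - (\left(-277\right) \left(- \frac{1}{2}\right) + 4213 \left(- \frac{1}{1809}\right)) = - (\frac{277}{2} - \frac{4213}{1809}) = \left(-1\right) \frac{492667}{3618} = - \frac{492667}{3618}$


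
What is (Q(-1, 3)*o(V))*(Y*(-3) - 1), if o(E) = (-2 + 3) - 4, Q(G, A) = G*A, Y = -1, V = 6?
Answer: 18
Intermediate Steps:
Q(G, A) = A*G
o(E) = -3 (o(E) = 1 - 4 = -3)
(Q(-1, 3)*o(V))*(Y*(-3) - 1) = ((3*(-1))*(-3))*(-1*(-3) - 1) = (-3*(-3))*(3 - 1) = 9*2 = 18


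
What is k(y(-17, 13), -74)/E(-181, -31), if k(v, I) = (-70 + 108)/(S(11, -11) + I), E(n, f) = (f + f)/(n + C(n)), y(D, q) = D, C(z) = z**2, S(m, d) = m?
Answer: 68780/217 ≈ 316.96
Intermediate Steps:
E(n, f) = 2*f/(n + n**2) (E(n, f) = (f + f)/(n + n**2) = (2*f)/(n + n**2) = 2*f/(n + n**2))
k(v, I) = 38/(11 + I) (k(v, I) = (-70 + 108)/(11 + I) = 38/(11 + I))
k(y(-17, 13), -74)/E(-181, -31) = (38/(11 - 74))/((2*(-31)/(-181*(1 - 181)))) = (38/(-63))/((2*(-31)*(-1/181)/(-180))) = (38*(-1/63))/((2*(-31)*(-1/181)*(-1/180))) = -38/(63*(-31/16290)) = -38/63*(-16290/31) = 68780/217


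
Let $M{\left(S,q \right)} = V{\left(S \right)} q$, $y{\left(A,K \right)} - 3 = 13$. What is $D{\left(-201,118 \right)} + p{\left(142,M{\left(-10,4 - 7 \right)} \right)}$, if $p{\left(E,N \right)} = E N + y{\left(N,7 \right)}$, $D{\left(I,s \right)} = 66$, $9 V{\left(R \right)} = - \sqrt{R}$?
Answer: $82 + \frac{142 i \sqrt{10}}{3} \approx 82.0 + 149.68 i$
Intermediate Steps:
$y{\left(A,K \right)} = 16$ ($y{\left(A,K \right)} = 3 + 13 = 16$)
$V{\left(R \right)} = - \frac{\sqrt{R}}{9}$ ($V{\left(R \right)} = \frac{\left(-1\right) \sqrt{R}}{9} = - \frac{\sqrt{R}}{9}$)
$M{\left(S,q \right)} = - \frac{q \sqrt{S}}{9}$ ($M{\left(S,q \right)} = - \frac{\sqrt{S}}{9} q = - \frac{q \sqrt{S}}{9}$)
$p{\left(E,N \right)} = 16 + E N$ ($p{\left(E,N \right)} = E N + 16 = 16 + E N$)
$D{\left(-201,118 \right)} + p{\left(142,M{\left(-10,4 - 7 \right)} \right)} = 66 + \left(16 + 142 \left(- \frac{\left(4 - 7\right) \sqrt{-10}}{9}\right)\right) = 66 + \left(16 + 142 \left(- \frac{\left(4 - 7\right) i \sqrt{10}}{9}\right)\right) = 66 + \left(16 + 142 \left(\left(- \frac{1}{9}\right) \left(-3\right) i \sqrt{10}\right)\right) = 66 + \left(16 + 142 \frac{i \sqrt{10}}{3}\right) = 66 + \left(16 + \frac{142 i \sqrt{10}}{3}\right) = 82 + \frac{142 i \sqrt{10}}{3}$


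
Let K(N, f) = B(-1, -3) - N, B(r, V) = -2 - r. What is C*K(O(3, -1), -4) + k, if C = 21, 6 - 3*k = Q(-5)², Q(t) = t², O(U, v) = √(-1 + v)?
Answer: -682/3 - 21*I*√2 ≈ -227.33 - 29.698*I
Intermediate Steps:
K(N, f) = -1 - N (K(N, f) = (-2 - 1*(-1)) - N = (-2 + 1) - N = -1 - N)
k = -619/3 (k = 2 - ((-5)²)²/3 = 2 - ⅓*25² = 2 - ⅓*625 = 2 - 625/3 = -619/3 ≈ -206.33)
C*K(O(3, -1), -4) + k = 21*(-1 - √(-1 - 1)) - 619/3 = 21*(-1 - √(-2)) - 619/3 = 21*(-1 - I*√2) - 619/3 = (-21 - 21*I*√2) - 619/3 = -682/3 - 21*I*√2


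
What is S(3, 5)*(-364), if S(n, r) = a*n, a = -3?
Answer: 3276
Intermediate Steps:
S(n, r) = -3*n
S(3, 5)*(-364) = -3*3*(-364) = -9*(-364) = 3276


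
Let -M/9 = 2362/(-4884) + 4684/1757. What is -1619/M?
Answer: 2315490562/28089933 ≈ 82.431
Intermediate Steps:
M = -28089933/1430198 (M = -9*(2362/(-4884) + 4684/1757) = -9*(2362*(-1/4884) + 4684*(1/1757)) = -9*(-1181/2442 + 4684/1757) = -9*9363311/4290594 = -28089933/1430198 ≈ -19.641)
-1619/M = -1619/(-28089933/1430198) = -1619*(-1430198/28089933) = 2315490562/28089933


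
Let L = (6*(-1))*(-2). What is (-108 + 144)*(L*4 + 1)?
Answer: 1764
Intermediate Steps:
L = 12 (L = -6*(-2) = 12)
(-108 + 144)*(L*4 + 1) = (-108 + 144)*(12*4 + 1) = 36*(48 + 1) = 36*49 = 1764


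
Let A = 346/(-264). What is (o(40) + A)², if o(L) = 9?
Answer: 1030225/17424 ≈ 59.127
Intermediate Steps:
A = -173/132 (A = 346*(-1/264) = -173/132 ≈ -1.3106)
(o(40) + A)² = (9 - 173/132)² = (1015/132)² = 1030225/17424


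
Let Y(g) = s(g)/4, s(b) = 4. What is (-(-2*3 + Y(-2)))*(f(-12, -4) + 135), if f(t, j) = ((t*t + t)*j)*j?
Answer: 11235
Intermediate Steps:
Y(g) = 1 (Y(g) = 4/4 = 4*(¼) = 1)
f(t, j) = j²*(t + t²) (f(t, j) = ((t² + t)*j)*j = ((t + t²)*j)*j = (j*(t + t²))*j = j²*(t + t²))
(-(-2*3 + Y(-2)))*(f(-12, -4) + 135) = (-(-2*3 + 1))*(-12*(-4)²*(1 - 12) + 135) = (-(-6 + 1))*(-12*16*(-11) + 135) = (-1*(-5))*(2112 + 135) = 5*2247 = 11235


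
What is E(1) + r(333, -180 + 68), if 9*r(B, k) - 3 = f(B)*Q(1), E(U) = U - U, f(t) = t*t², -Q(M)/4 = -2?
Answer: 98469433/3 ≈ 3.2823e+7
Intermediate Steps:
Q(M) = 8 (Q(M) = -4*(-2) = 8)
f(t) = t³
E(U) = 0
r(B, k) = ⅓ + 8*B³/9 (r(B, k) = ⅓ + (B³*8)/9 = ⅓ + (8*B³)/9 = ⅓ + 8*B³/9)
E(1) + r(333, -180 + 68) = 0 + (⅓ + (8/9)*333³) = 0 + (⅓ + (8/9)*36926037) = 0 + (⅓ + 32823144) = 0 + 98469433/3 = 98469433/3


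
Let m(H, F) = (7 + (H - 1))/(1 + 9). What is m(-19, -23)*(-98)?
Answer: 637/5 ≈ 127.40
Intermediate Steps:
m(H, F) = ⅗ + H/10 (m(H, F) = (7 + (-1 + H))/10 = (6 + H)*(⅒) = ⅗ + H/10)
m(-19, -23)*(-98) = (⅗ + (⅒)*(-19))*(-98) = (⅗ - 19/10)*(-98) = -13/10*(-98) = 637/5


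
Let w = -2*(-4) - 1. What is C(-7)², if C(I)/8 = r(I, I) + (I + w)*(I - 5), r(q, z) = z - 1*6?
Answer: 10816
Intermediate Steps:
r(q, z) = -6 + z (r(q, z) = z - 6 = -6 + z)
w = 7 (w = 8 - 1 = 7)
C(I) = -48 + 8*I + 8*(-5 + I)*(7 + I) (C(I) = 8*((-6 + I) + (I + 7)*(I - 5)) = 8*((-6 + I) + (7 + I)*(-5 + I)) = 8*((-6 + I) + (-5 + I)*(7 + I)) = 8*(-6 + I + (-5 + I)*(7 + I)) = -48 + 8*I + 8*(-5 + I)*(7 + I))
C(-7)² = (-328 + 8*(-7)² + 24*(-7))² = (-328 + 8*49 - 168)² = (-328 + 392 - 168)² = (-104)² = 10816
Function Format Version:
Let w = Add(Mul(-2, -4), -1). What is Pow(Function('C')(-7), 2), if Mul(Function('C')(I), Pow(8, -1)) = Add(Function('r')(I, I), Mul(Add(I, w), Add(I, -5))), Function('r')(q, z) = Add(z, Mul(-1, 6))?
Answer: 10816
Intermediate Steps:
Function('r')(q, z) = Add(-6, z) (Function('r')(q, z) = Add(z, -6) = Add(-6, z))
w = 7 (w = Add(8, -1) = 7)
Function('C')(I) = Add(-48, Mul(8, I), Mul(8, Add(-5, I), Add(7, I))) (Function('C')(I) = Mul(8, Add(Add(-6, I), Mul(Add(I, 7), Add(I, -5)))) = Mul(8, Add(Add(-6, I), Mul(Add(7, I), Add(-5, I)))) = Mul(8, Add(Add(-6, I), Mul(Add(-5, I), Add(7, I)))) = Mul(8, Add(-6, I, Mul(Add(-5, I), Add(7, I)))) = Add(-48, Mul(8, I), Mul(8, Add(-5, I), Add(7, I))))
Pow(Function('C')(-7), 2) = Pow(Add(-328, Mul(8, Pow(-7, 2)), Mul(24, -7)), 2) = Pow(Add(-328, Mul(8, 49), -168), 2) = Pow(Add(-328, 392, -168), 2) = Pow(-104, 2) = 10816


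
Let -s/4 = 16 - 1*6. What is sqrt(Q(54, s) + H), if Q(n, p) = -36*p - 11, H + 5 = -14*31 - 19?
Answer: sqrt(971) ≈ 31.161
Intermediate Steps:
H = -458 (H = -5 + (-14*31 - 19) = -5 + (-434 - 19) = -5 - 453 = -458)
s = -40 (s = -4*(16 - 1*6) = -4*(16 - 6) = -4*10 = -40)
Q(n, p) = -11 - 36*p
sqrt(Q(54, s) + H) = sqrt((-11 - 36*(-40)) - 458) = sqrt((-11 + 1440) - 458) = sqrt(1429 - 458) = sqrt(971)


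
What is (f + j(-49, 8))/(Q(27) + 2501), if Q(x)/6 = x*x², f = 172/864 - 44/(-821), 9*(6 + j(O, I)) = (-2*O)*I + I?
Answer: 14586359/21386544264 ≈ 0.00068203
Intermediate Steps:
j(O, I) = -6 + I/9 - 2*I*O/9 (j(O, I) = -6 + ((-2*O)*I + I)/9 = -6 + (-2*I*O + I)/9 = -6 + (I - 2*I*O)/9 = -6 + (I/9 - 2*I*O/9) = -6 + I/9 - 2*I*O/9)
f = 44807/177336 (f = 172*(1/864) - 44*(-1/821) = 43/216 + 44/821 = 44807/177336 ≈ 0.25267)
Q(x) = 6*x³ (Q(x) = 6*(x*x²) = 6*x³)
(f + j(-49, 8))/(Q(27) + 2501) = (44807/177336 + (-6 + (⅑)*8 - 2/9*8*(-49)))/(6*27³ + 2501) = (44807/177336 + (-6 + 8/9 + 784/9))/(6*19683 + 2501) = (44807/177336 + 82)/(118098 + 2501) = (14586359/177336)/120599 = (14586359/177336)*(1/120599) = 14586359/21386544264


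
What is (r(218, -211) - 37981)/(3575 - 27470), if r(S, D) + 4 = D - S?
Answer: 38414/23895 ≈ 1.6076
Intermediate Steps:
r(S, D) = -4 + D - S (r(S, D) = -4 + (D - S) = -4 + D - S)
(r(218, -211) - 37981)/(3575 - 27470) = ((-4 - 211 - 1*218) - 37981)/(3575 - 27470) = ((-4 - 211 - 218) - 37981)/(-23895) = (-433 - 37981)*(-1/23895) = -38414*(-1/23895) = 38414/23895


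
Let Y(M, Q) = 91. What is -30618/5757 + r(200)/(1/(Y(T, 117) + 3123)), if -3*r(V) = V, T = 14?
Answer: -1233563818/5757 ≈ -2.1427e+5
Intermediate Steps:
r(V) = -V/3
-30618/5757 + r(200)/(1/(Y(T, 117) + 3123)) = -30618/5757 + (-1/3*200)/(1/(91 + 3123)) = -30618*1/5757 - 200/(3*(1/3214)) = -10206/1919 - 200/(3*1/3214) = -10206/1919 - 200/3*3214 = -10206/1919 - 642800/3 = -1233563818/5757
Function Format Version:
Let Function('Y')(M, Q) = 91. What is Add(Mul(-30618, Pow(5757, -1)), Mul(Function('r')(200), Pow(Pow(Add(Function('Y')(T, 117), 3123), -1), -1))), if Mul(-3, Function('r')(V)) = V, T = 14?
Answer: Rational(-1233563818, 5757) ≈ -2.1427e+5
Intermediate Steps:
Function('r')(V) = Mul(Rational(-1, 3), V)
Add(Mul(-30618, Pow(5757, -1)), Mul(Function('r')(200), Pow(Pow(Add(Function('Y')(T, 117), 3123), -1), -1))) = Add(Mul(-30618, Pow(5757, -1)), Mul(Mul(Rational(-1, 3), 200), Pow(Pow(Add(91, 3123), -1), -1))) = Add(Mul(-30618, Rational(1, 5757)), Mul(Rational(-200, 3), Pow(Pow(3214, -1), -1))) = Add(Rational(-10206, 1919), Mul(Rational(-200, 3), Pow(Rational(1, 3214), -1))) = Add(Rational(-10206, 1919), Mul(Rational(-200, 3), 3214)) = Add(Rational(-10206, 1919), Rational(-642800, 3)) = Rational(-1233563818, 5757)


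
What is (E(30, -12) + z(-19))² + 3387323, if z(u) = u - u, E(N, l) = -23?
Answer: 3387852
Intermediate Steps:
z(u) = 0
(E(30, -12) + z(-19))² + 3387323 = (-23 + 0)² + 3387323 = (-23)² + 3387323 = 529 + 3387323 = 3387852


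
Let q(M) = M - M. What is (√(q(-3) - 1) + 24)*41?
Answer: 984 + 41*I ≈ 984.0 + 41.0*I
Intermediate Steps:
q(M) = 0
(√(q(-3) - 1) + 24)*41 = (√(0 - 1) + 24)*41 = (√(-1) + 24)*41 = (I + 24)*41 = (24 + I)*41 = 984 + 41*I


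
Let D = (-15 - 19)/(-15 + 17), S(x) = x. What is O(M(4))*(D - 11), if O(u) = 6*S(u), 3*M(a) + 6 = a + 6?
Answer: -224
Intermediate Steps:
D = -17 (D = -34/2 = -34*½ = -17)
M(a) = a/3 (M(a) = -2 + (a + 6)/3 = -2 + (6 + a)/3 = -2 + (2 + a/3) = a/3)
O(u) = 6*u
O(M(4))*(D - 11) = (6*((⅓)*4))*(-17 - 11) = (6*(4/3))*(-28) = 8*(-28) = -224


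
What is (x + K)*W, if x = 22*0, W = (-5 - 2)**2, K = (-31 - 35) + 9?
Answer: -2793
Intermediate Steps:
K = -57 (K = -66 + 9 = -57)
W = 49 (W = (-7)**2 = 49)
x = 0
(x + K)*W = (0 - 57)*49 = -57*49 = -2793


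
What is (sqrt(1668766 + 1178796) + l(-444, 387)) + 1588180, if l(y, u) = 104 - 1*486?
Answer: 1587798 + sqrt(2847562) ≈ 1.5895e+6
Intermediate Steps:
l(y, u) = -382 (l(y, u) = 104 - 486 = -382)
(sqrt(1668766 + 1178796) + l(-444, 387)) + 1588180 = (sqrt(1668766 + 1178796) - 382) + 1588180 = (sqrt(2847562) - 382) + 1588180 = (-382 + sqrt(2847562)) + 1588180 = 1587798 + sqrt(2847562)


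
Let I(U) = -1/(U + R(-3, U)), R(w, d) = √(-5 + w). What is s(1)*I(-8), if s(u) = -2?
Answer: -2/9 - I*√2/18 ≈ -0.22222 - 0.078567*I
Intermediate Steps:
I(U) = -1/(U + 2*I*√2) (I(U) = -1/(U + √(-5 - 3)) = -1/(U + √(-8)) = -1/(U + 2*I*√2))
s(1)*I(-8) = -(-2)/(-8 + 2*I*√2) = 2/(-8 + 2*I*√2)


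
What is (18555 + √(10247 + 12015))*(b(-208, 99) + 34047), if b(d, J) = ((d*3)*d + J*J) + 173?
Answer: 3225100215 + 173813*√22262 ≈ 3.2510e+9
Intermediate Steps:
b(d, J) = 173 + J² + 3*d² (b(d, J) = ((3*d)*d + J²) + 173 = (3*d² + J²) + 173 = (J² + 3*d²) + 173 = 173 + J² + 3*d²)
(18555 + √(10247 + 12015))*(b(-208, 99) + 34047) = (18555 + √(10247 + 12015))*((173 + 99² + 3*(-208)²) + 34047) = (18555 + √22262)*((173 + 9801 + 3*43264) + 34047) = (18555 + √22262)*((173 + 9801 + 129792) + 34047) = (18555 + √22262)*(139766 + 34047) = (18555 + √22262)*173813 = 3225100215 + 173813*√22262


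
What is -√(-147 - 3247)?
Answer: -I*√3394 ≈ -58.258*I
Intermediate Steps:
-√(-147 - 3247) = -√(-3394) = -I*√3394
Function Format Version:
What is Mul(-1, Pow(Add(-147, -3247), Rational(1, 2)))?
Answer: Mul(-1, I, Pow(3394, Rational(1, 2))) ≈ Mul(-58.258, I)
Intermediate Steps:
Mul(-1, Pow(Add(-147, -3247), Rational(1, 2))) = Mul(-1, Pow(-3394, Rational(1, 2))) = Mul(-1, Mul(I, Pow(3394, Rational(1, 2)))) = Mul(-1, I, Pow(3394, Rational(1, 2)))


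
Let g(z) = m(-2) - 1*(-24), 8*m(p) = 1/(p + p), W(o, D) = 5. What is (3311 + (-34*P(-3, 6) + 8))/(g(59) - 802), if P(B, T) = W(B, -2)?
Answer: -100768/24897 ≈ -4.0474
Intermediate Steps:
P(B, T) = 5
m(p) = 1/(16*p) (m(p) = 1/(8*(p + p)) = 1/(8*((2*p))) = (1/(2*p))/8 = 1/(16*p))
g(z) = 767/32 (g(z) = (1/16)/(-2) - 1*(-24) = (1/16)*(-½) + 24 = -1/32 + 24 = 767/32)
(3311 + (-34*P(-3, 6) + 8))/(g(59) - 802) = (3311 + (-34*5 + 8))/(767/32 - 802) = (3311 + (-170 + 8))/(-24897/32) = (3311 - 162)*(-32/24897) = 3149*(-32/24897) = -100768/24897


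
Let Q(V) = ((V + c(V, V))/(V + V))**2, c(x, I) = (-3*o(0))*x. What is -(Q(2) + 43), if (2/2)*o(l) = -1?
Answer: -47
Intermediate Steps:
o(l) = -1
c(x, I) = 3*x (c(x, I) = (-3*(-1))*x = 3*x)
Q(V) = 4 (Q(V) = ((V + 3*V)/(V + V))**2 = ((4*V)/((2*V)))**2 = ((4*V)*(1/(2*V)))**2 = 2**2 = 4)
-(Q(2) + 43) = -(4 + 43) = -1*47 = -47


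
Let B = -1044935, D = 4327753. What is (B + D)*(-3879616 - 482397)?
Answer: -14319694792634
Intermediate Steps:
(B + D)*(-3879616 - 482397) = (-1044935 + 4327753)*(-3879616 - 482397) = 3282818*(-4362013) = -14319694792634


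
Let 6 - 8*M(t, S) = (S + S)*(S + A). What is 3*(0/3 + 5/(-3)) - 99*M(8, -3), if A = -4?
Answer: 881/2 ≈ 440.50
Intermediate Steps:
M(t, S) = ¾ - S*(-4 + S)/4 (M(t, S) = ¾ - (S + S)*(S - 4)/8 = ¾ - 2*S*(-4 + S)/8 = ¾ - S*(-4 + S)/4)
3*(0/3 + 5/(-3)) - 99*M(8, -3) = 3*(0/3 + 5/(-3)) - 99*(¾ - 3 - ¼*(-3)²) = 3*(0*(⅓) + 5*(-⅓)) - 99*(¾ - 3 - ¼*9) = 3*(0 - 5/3) - 99*(¾ - 3 - 9/4) = 3*(-5/3) - 99*(-9/2) = -5 + 891/2 = 881/2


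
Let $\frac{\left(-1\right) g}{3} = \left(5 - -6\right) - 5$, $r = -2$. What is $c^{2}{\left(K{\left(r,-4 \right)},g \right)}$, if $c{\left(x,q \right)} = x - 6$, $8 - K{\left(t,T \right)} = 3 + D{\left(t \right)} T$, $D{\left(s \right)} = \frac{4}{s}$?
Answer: $81$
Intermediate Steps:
$K{\left(t,T \right)} = 5 - \frac{4 T}{t}$ ($K{\left(t,T \right)} = 8 - \left(3 + \frac{4}{t} T\right) = 8 - \left(3 + \frac{4 T}{t}\right) = 5 - \frac{4 T}{t}$)
$g = -18$ ($g = - 3 \left(\left(5 - -6\right) - 5\right) = - 3 \left(\left(5 + 6\right) - 5\right) = - 3 \left(11 - 5\right) = \left(-3\right) 6 = -18$)
$c{\left(x,q \right)} = -6 + x$
$c^{2}{\left(K{\left(r,-4 \right)},g \right)} = \left(-6 + \left(5 - - \frac{16}{-2}\right)\right)^{2} = \left(-6 + \left(5 - \left(-16\right) \left(- \frac{1}{2}\right)\right)\right)^{2} = \left(-6 + \left(5 - 8\right)\right)^{2} = \left(-6 - 3\right)^{2} = \left(-9\right)^{2} = 81$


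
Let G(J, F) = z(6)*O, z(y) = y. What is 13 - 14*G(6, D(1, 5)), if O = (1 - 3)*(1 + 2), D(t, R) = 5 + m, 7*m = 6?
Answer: 517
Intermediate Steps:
m = 6/7 (m = (⅐)*6 = 6/7 ≈ 0.85714)
D(t, R) = 41/7 (D(t, R) = 5 + 6/7 = 41/7)
O = -6 (O = -2*3 = -6)
G(J, F) = -36 (G(J, F) = 6*(-6) = -36)
13 - 14*G(6, D(1, 5)) = 13 - 14*(-36) = 13 + 504 = 517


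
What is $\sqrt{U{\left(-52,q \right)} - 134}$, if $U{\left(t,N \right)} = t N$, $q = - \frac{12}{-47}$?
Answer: $\frac{i \sqrt{325334}}{47} \approx 12.136 i$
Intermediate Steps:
$q = \frac{12}{47}$ ($q = \left(-12\right) \left(- \frac{1}{47}\right) = \frac{12}{47} \approx 0.25532$)
$U{\left(t,N \right)} = N t$
$\sqrt{U{\left(-52,q \right)} - 134} = \sqrt{\frac{12}{47} \left(-52\right) - 134} = \sqrt{- \frac{624}{47} - 134} = \sqrt{- \frac{6922}{47}} = \frac{i \sqrt{325334}}{47}$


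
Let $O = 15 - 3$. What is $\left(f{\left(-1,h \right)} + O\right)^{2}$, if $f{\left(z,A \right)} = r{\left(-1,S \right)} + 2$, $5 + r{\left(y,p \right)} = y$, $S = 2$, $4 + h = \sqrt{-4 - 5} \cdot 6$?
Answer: $64$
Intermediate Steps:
$h = -4 + 18 i$ ($h = -4 + \sqrt{-4 - 5} \cdot 6 = -4 + \sqrt{-9} \cdot 6 = -4 + 3 i 6 = -4 + 18 i \approx -4.0 + 18.0 i$)
$r{\left(y,p \right)} = -5 + y$
$f{\left(z,A \right)} = -4$ ($f{\left(z,A \right)} = \left(-5 - 1\right) + 2 = -6 + 2 = -4$)
$O = 12$ ($O = 15 - 3 = 12$)
$\left(f{\left(-1,h \right)} + O\right)^{2} = \left(-4 + 12\right)^{2} = 8^{2} = 64$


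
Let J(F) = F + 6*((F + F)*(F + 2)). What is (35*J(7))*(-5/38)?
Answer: -133525/38 ≈ -3513.8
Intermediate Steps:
J(F) = F + 12*F*(2 + F) (J(F) = F + 6*((2*F)*(2 + F)) = F + 6*(2*F*(2 + F)) = F + 12*F*(2 + F))
(35*J(7))*(-5/38) = (35*(7*(25 + 12*7)))*(-5/38) = (35*(7*(25 + 84)))*(-5*1/38) = (35*(7*109))*(-5/38) = (35*763)*(-5/38) = 26705*(-5/38) = -133525/38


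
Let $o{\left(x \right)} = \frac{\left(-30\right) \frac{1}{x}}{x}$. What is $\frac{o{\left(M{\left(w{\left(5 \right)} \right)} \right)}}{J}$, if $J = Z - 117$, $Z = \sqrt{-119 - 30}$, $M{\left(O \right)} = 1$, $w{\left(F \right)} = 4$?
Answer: $\frac{1755}{6919} + \frac{15 i \sqrt{149}}{6919} \approx 0.25365 + 0.026463 i$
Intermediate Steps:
$Z = i \sqrt{149}$ ($Z = \sqrt{-149} = i \sqrt{149} \approx 12.207 i$)
$J = -117 + i \sqrt{149}$ ($J = i \sqrt{149} - 117 = -117 + i \sqrt{149} \approx -117.0 + 12.207 i$)
$o{\left(x \right)} = - \frac{30}{x^{2}}$
$\frac{o{\left(M{\left(w{\left(5 \right)} \right)} \right)}}{J} = \frac{\left(-30\right) 1^{-2}}{-117 + i \sqrt{149}} = \frac{\left(-30\right) 1}{-117 + i \sqrt{149}} = - \frac{30}{-117 + i \sqrt{149}}$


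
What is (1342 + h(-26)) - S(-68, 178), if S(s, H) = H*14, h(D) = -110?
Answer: -1260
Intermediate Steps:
S(s, H) = 14*H
(1342 + h(-26)) - S(-68, 178) = (1342 - 110) - 14*178 = 1232 - 1*2492 = 1232 - 2492 = -1260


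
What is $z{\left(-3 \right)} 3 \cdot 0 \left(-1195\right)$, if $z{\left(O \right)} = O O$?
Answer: $0$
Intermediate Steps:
$z{\left(O \right)} = O^{2}$
$z{\left(-3 \right)} 3 \cdot 0 \left(-1195\right) = \left(-3\right)^{2} \cdot 3 \cdot 0 \left(-1195\right) = 9 \cdot 3 \cdot 0 \left(-1195\right) = 27 \cdot 0 \left(-1195\right) = 0 \left(-1195\right) = 0$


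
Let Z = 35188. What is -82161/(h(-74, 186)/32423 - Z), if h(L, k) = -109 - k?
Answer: 887968701/380300273 ≈ 2.3349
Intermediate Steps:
h(L, k) = -109 - k
-82161/(h(-74, 186)/32423 - Z) = -82161/((-109 - 1*186)/32423 - 1*35188) = -82161/((-109 - 186)*(1/32423) - 35188) = -82161/(-295*1/32423 - 35188) = -82161/(-295/32423 - 35188) = -82161/(-1140900819/32423) = -82161*(-32423/1140900819) = 887968701/380300273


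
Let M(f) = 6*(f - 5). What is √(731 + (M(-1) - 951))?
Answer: 16*I ≈ 16.0*I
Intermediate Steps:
M(f) = -30 + 6*f (M(f) = 6*(-5 + f) = -30 + 6*f)
√(731 + (M(-1) - 951)) = √(731 + ((-30 + 6*(-1)) - 951)) = √(731 + ((-30 - 6) - 951)) = √(731 + (-36 - 951)) = √(731 - 987) = √(-256) = 16*I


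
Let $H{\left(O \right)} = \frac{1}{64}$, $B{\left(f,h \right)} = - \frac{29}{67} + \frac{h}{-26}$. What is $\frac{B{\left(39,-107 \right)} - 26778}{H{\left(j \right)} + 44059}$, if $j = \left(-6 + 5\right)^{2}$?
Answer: $- \frac{1492507552}{2456025767} \approx -0.60769$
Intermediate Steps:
$j = 1$ ($j = \left(-1\right)^{2} = 1$)
$B{\left(f,h \right)} = - \frac{29}{67} - \frac{h}{26}$ ($B{\left(f,h \right)} = \left(-29\right) \frac{1}{67} + h \left(- \frac{1}{26}\right) = - \frac{29}{67} - \frac{h}{26}$)
$H{\left(O \right)} = \frac{1}{64}$
$\frac{B{\left(39,-107 \right)} - 26778}{H{\left(j \right)} + 44059} = \frac{\left(- \frac{29}{67} - - \frac{107}{26}\right) - 26778}{\frac{1}{64} + 44059} = \frac{\left(- \frac{29}{67} + \frac{107}{26}\right) - 26778}{\frac{2819777}{64}} = \left(\frac{6415}{1742} - 26778\right) \frac{64}{2819777} = \left(- \frac{46640861}{1742}\right) \frac{64}{2819777} = - \frac{1492507552}{2456025767}$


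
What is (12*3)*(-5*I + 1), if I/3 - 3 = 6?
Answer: -4824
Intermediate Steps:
I = 27 (I = 9 + 3*6 = 9 + 18 = 27)
(12*3)*(-5*I + 1) = (12*3)*(-5*27 + 1) = 36*(-135 + 1) = 36*(-134) = -4824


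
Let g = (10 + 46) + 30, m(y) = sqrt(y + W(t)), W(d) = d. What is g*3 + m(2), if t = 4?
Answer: 258 + sqrt(6) ≈ 260.45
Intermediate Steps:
m(y) = sqrt(4 + y) (m(y) = sqrt(y + 4) = sqrt(4 + y))
g = 86 (g = 56 + 30 = 86)
g*3 + m(2) = 86*3 + sqrt(4 + 2) = 258 + sqrt(6)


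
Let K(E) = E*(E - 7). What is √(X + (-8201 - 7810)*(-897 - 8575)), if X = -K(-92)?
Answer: 6*√4212419 ≈ 12315.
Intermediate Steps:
K(E) = E*(-7 + E)
X = -9108 (X = -(-92)*(-7 - 92) = -(-92)*(-99) = -1*9108 = -9108)
√(X + (-8201 - 7810)*(-897 - 8575)) = √(-9108 + (-8201 - 7810)*(-897 - 8575)) = √(-9108 - 16011*(-9472)) = √(-9108 + 151656192) = √151647084 = 6*√4212419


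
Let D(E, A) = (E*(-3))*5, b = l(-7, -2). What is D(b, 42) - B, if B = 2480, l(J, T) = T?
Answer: -2450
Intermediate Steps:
b = -2
D(E, A) = -15*E (D(E, A) = -3*E*5 = -15*E)
D(b, 42) - B = -15*(-2) - 1*2480 = 30 - 2480 = -2450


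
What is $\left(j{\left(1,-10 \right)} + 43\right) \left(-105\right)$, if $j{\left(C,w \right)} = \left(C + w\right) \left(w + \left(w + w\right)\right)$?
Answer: $-32865$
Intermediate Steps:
$j{\left(C,w \right)} = 3 w \left(C + w\right)$ ($j{\left(C,w \right)} = \left(C + w\right) \left(w + 2 w\right) = \left(C + w\right) 3 w = 3 w \left(C + w\right)$)
$\left(j{\left(1,-10 \right)} + 43\right) \left(-105\right) = \left(3 \left(-10\right) \left(1 - 10\right) + 43\right) \left(-105\right) = \left(3 \left(-10\right) \left(-9\right) + 43\right) \left(-105\right) = \left(270 + 43\right) \left(-105\right) = 313 \left(-105\right) = -32865$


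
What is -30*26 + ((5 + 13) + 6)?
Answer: -756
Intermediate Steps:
-30*26 + ((5 + 13) + 6) = -780 + (18 + 6) = -780 + 24 = -756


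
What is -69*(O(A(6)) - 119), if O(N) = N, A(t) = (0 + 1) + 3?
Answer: 7935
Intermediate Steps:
A(t) = 4 (A(t) = 1 + 3 = 4)
-69*(O(A(6)) - 119) = -69*(4 - 119) = -69*(-115) = 7935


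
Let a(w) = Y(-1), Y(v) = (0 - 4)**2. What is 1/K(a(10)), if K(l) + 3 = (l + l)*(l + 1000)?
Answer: 1/32509 ≈ 3.0761e-5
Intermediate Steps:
Y(v) = 16 (Y(v) = (-4)**2 = 16)
a(w) = 16
K(l) = -3 + 2*l*(1000 + l) (K(l) = -3 + (l + l)*(l + 1000) = -3 + (2*l)*(1000 + l) = -3 + 2*l*(1000 + l))
1/K(a(10)) = 1/(-3 + 2*16**2 + 2000*16) = 1/(-3 + 2*256 + 32000) = 1/(-3 + 512 + 32000) = 1/32509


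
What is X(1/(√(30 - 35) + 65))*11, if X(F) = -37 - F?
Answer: 11*(-37*√5 + 2406*I)/(√5 - 65*I) ≈ -407.17 + 0.0058148*I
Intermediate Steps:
X(1/(√(30 - 35) + 65))*11 = (-37 - 1/(√(30 - 35) + 65))*11 = (-37 - 1/(√(-5) + 65))*11 = (-37 - 1/(I*√5 + 65))*11 = (-37 - 1/(65 + I*√5))*11 = -407 - 11/(65 + I*√5)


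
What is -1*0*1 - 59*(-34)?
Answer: 2006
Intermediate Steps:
-1*0*1 - 59*(-34) = 0*1 + 2006 = 0 + 2006 = 2006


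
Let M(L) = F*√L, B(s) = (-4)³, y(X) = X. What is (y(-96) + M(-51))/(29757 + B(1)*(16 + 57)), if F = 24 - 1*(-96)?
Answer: -96/25085 + 24*I*√51/5017 ≈ -0.003827 + 0.034163*I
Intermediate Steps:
F = 120 (F = 24 + 96 = 120)
B(s) = -64
M(L) = 120*√L
(y(-96) + M(-51))/(29757 + B(1)*(16 + 57)) = (-96 + 120*√(-51))/(29757 - 64*(16 + 57)) = (-96 + 120*(I*√51))/(29757 - 64*73) = (-96 + 120*I*√51)/(29757 - 4672) = (-96 + 120*I*√51)/25085 = (-96 + 120*I*√51)*(1/25085) = -96/25085 + 24*I*√51/5017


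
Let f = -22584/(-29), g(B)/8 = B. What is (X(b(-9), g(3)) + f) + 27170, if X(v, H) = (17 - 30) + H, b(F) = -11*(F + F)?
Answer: 810833/29 ≈ 27960.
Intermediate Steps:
g(B) = 8*B
b(F) = -22*F
f = 22584/29 (f = -22584*(-1/29) = 22584/29 ≈ 778.76)
X(v, H) = -13 + H
(X(b(-9), g(3)) + f) + 27170 = ((-13 + 8*3) + 22584/29) + 27170 = ((-13 + 24) + 22584/29) + 27170 = (11 + 22584/29) + 27170 = 22903/29 + 27170 = 810833/29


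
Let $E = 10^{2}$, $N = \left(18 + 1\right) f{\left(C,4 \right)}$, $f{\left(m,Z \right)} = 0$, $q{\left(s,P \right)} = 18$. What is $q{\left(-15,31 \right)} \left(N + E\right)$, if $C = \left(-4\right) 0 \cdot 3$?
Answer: $1800$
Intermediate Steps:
$C = 0$ ($C = 0 \cdot 3 = 0$)
$N = 0$ ($N = \left(18 + 1\right) 0 = 19 \cdot 0 = 0$)
$E = 100$
$q{\left(-15,31 \right)} \left(N + E\right) = 18 \left(0 + 100\right) = 18 \cdot 100 = 1800$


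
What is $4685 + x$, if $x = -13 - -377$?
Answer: $5049$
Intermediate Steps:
$x = 364$ ($x = -13 + 377 = 364$)
$4685 + x = 4685 + 364 = 5049$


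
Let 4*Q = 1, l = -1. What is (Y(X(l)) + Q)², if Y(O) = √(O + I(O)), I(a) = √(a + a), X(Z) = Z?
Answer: (1 + 4*√(-1 + I*√2))²/16 ≈ -0.635 + 1.9986*I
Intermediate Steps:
Q = ¼ (Q = (¼)*1 = ¼ ≈ 0.25000)
I(a) = √2*√a (I(a) = √(2*a) = √2*√a)
Y(O) = √(O + √2*√O)
(Y(X(l)) + Q)² = (√(-1 + √2*√(-1)) + ¼)² = (√(-1 + √2*I) + ¼)² = (√(-1 + I*√2) + ¼)² = (¼ + √(-1 + I*√2))²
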